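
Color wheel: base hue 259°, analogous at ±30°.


Base hue: 259°
Left analog: (259 - 30) mod 360 = 229°
Right analog: (259 + 30) mod 360 = 289°
Analogous hues = 229° and 289°


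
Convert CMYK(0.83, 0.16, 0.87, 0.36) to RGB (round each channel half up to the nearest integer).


R = 255 × (1-C) × (1-K) = 255 × 0.17 × 0.64 = 27.744 → 28
G = 255 × (1-M) × (1-K) = 255 × 0.84 × 0.64 = 137.088 → 137
B = 255 × (1-Y) × (1-K) = 255 × 0.13 × 0.64 = 21.216 → 21
= RGB(28, 137, 21)


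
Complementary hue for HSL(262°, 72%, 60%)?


Complement = opposite side of color wheel = hue + 180°
H' = (262 + 180) mod 360 = 82°
S and L unchanged.
= HSL(82°, 72%, 60%)


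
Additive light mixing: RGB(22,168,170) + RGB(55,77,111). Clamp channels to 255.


Additive: each channel = min(255, C₁+C₂)
R: 22+55 = 77 → 77
G: 168+77 = 245 → 245
B: 170+111 = 281 → 255
= RGB(77, 245, 255)


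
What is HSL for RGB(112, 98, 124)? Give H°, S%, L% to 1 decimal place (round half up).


Normalize: R'=112/255≈0.4392, G'=98/255≈0.3843, B'=124/255≈0.4863
Max=124/255, Min=98/255, Δ=Max-Min=26/255
L = (Max+Min)/2 = (124+98)/510 = 222/510 = 0.43529… → L = 43.5%
L ≤ 0.5 → S = Δ/(Max+Min) = 26/(124+98) = 26/222 = 0.11711… → S = 11.7%
(the 1/255 factors cancel in S and H, so raw channel differences can be used)
Max is B' → H = 60 × ((R-G)/Δ + 4) = 60 × ((112-98)/26 + 4)
  14/26 + 4 = 0.5384… + 4 = 4.5384…
  H = 60 × 4.5384… = 272.307…° → H = 272.3°
= HSL(272.3°, 11.7%, 43.5%)


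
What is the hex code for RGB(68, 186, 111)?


R = 68 → 44 (hex)
G = 186 → BA (hex)
B = 111 → 6F (hex)
Hex = #44BA6F


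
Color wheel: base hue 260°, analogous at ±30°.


Base hue: 260°
Left analog: (260 - 30) mod 360 = 230°
Right analog: (260 + 30) mod 360 = 290°
Analogous hues = 230° and 290°


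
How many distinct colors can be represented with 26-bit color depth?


Colors = 2^bits = 2^26
= 67,108,864 colors


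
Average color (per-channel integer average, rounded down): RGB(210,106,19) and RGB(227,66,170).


Midpoint: each channel = ⌊(C₁+C₂)/2⌋
R: ⌊(210+227)/2⌋ = 218
G: ⌊(106+66)/2⌋ = 86
B: ⌊(19+170)/2⌋ = 94
= RGB(218, 86, 94)


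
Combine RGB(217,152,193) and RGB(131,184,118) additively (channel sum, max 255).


Additive: each channel = min(255, C₁+C₂)
R: 217+131 = 348 → 255
G: 152+184 = 336 → 255
B: 193+118 = 311 → 255
= RGB(255, 255, 255)


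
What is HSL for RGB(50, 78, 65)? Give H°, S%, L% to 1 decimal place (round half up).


Normalize: R'=50/255≈0.1961, G'=78/255≈0.3059, B'=65/255≈0.2549
Max=78/255, Min=50/255, Δ=Max-Min=28/255
L = (Max+Min)/2 = (78+50)/510 = 128/510 = 0.25098… → L = 25.1%
L ≤ 0.5 → S = Δ/(Max+Min) = 28/(78+50) = 28/128 = 0.21875 → S = 21.9%
(the 1/255 factors cancel in S and H, so raw channel differences can be used)
Max is G' → H = 60 × ((B-R)/Δ + 2) = 60 × ((65-50)/28 + 2)
  15/28 + 2 = 0.5357… + 2 = 2.5357…
  H = 60 × 2.5357… = 152.142…° → H = 152.1°
= HSL(152.1°, 21.9%, 25.1%)


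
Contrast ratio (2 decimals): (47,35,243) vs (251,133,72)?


Linearize each sRGB channel c=v/255: c/12.92 if c ≤ 0.04045 else ((c+0.055)/1.055)^2.4
L = 0.2126×R_lin + 0.7152×G_lin + 0.0722×B_lin
Color 1 (47,35,243):
  R=47: 47/255≈0.1843 > 0.04045 → ((0.1843+0.055)/1.055)^2.4 ≈ 0.02843
  G=35: 35/255≈0.1373 > 0.04045 → ((0.1373+0.055)/1.055)^2.4 ≈ 0.01681
  B=243: 243/255≈0.9529 > 0.04045 → ((0.9529+0.055)/1.055)^2.4 ≈ 0.89627
  L1 = 0.2126×0.02843 + 0.7152×0.01681 + 0.0722×0.89627 ≈ 0.08277
Color 2 (251,133,72):
  R=251: 251/255≈0.9843 > 0.04045 → ((0.9843+0.055)/1.055)^2.4 ≈ 0.96469
  G=133: 133/255≈0.5216 > 0.04045 → ((0.5216+0.055)/1.055)^2.4 ≈ 0.23455
  B=72: 72/255≈0.2824 > 0.04045 → ((0.2824+0.055)/1.055)^2.4 ≈ 0.06480
  L2 = 0.2126×0.96469 + 0.7152×0.23455 + 0.0722×0.06480 ≈ 0.37752
Lighter = 0.37752, Darker = 0.08277
Ratio = (L_lighter + 0.05) / (L_darker + 0.05)
Ratio = (0.37752 + 0.05) / (0.08277 + 0.05) = 0.42752 / 0.13277 ≈ 3.2199
Ratio ≈ 3.22:1


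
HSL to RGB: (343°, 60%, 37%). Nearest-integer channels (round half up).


H=343°, S=0.60, L=0.37
C = (1-|2L-1|)×S = (1-|-0.26|)×0.60 = 0.444
H' = H/60 = 343/60 ≈ 5.7167; X = C×(1-|H' mod 2 - 1|) = 0.1258
m = L - C/2 = 0.37 - 0.222 = 0.148
Sector ⌊H'⌋ = 5 → (R',G',B') = (0.444, 0.0, 0.1258)
RGB = ((R'+m)×255, (G'+m)×255, (B'+m)×255) = (150.96, 37.74, 69.819)
Round half up → RGB(151, 38, 70)


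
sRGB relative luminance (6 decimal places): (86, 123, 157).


Linearize each channel (sRGB transfer function): c = v/255; c_lin = c/12.92 if c ≤ 0.04045, else ((c+0.055)/1.055)^2.4
  R: 86/255 ≈ 0.337255 > 0.04045 → ((0.337255+0.055)/1.055)^2.4 ≈ 0.093059
  G: 123/255 ≈ 0.482353 > 0.04045 → ((0.482353+0.055)/1.055)^2.4 ≈ 0.198069
  B: 157/255 ≈ 0.615686 > 0.04045 → ((0.615686+0.055)/1.055)^2.4 ≈ 0.337164
R_lin = 0.093059, G_lin = 0.198069, B_lin = 0.337164
L = 0.2126×R + 0.7152×G + 0.0722×B
L = 0.2126×0.093059 + 0.7152×0.198069 + 0.0722×0.337164
L ≈ 0.185787


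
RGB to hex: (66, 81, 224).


R = 66 → 42 (hex)
G = 81 → 51 (hex)
B = 224 → E0 (hex)
Hex = #4251E0


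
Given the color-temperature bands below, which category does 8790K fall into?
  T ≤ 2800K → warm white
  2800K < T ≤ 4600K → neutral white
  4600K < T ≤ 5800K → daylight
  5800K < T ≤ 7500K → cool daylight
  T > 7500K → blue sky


Temperature: 8790K
8790K > 7500K → blue sky
Classification: blue sky


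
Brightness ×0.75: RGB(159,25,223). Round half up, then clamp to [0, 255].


Multiply each channel by 0.75, round half up, clamp to [0, 255]
R: 159×0.75 = 119.25 → round → 119
G: 25×0.75 = 18.75 → round → 19
B: 223×0.75 = 167.25 → round → 167
= RGB(119, 19, 167)


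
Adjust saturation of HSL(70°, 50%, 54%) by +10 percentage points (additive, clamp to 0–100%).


Original S = 50%
Adjustment = +10 percentage points
New S = 50 + (10) = 60
Clamp to [0, 100] → 60
= HSL(70°, 60%, 54%)


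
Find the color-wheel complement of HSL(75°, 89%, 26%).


Complement = opposite side of color wheel = hue + 180°
H' = (75 + 180) mod 360 = 255°
S and L unchanged.
= HSL(255°, 89%, 26%)


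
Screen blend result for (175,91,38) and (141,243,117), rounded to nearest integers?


Screen: C = 255 - (255-A)×(255-B)/255, rounded to nearest integer
R: 255 - (255-175)×(255-141)/255 = 255 - 9120/255 ≈ 255 - 35.765 = 219.235 → 219
G: 255 - (255-91)×(255-243)/255 = 255 - 1968/255 ≈ 255 - 7.718 = 247.282 → 247
B: 255 - (255-38)×(255-117)/255 = 255 - 29946/255 ≈ 255 - 117.435 = 137.565 → 138
= RGB(219, 247, 138)


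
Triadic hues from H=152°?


Triadic: equally spaced at 120° intervals
H1 = 152°
H2 = (152 + 120) mod 360 = 272°
H3 = (152 + 240) mod 360 = 32°
Triadic = 152°, 272°, 32°


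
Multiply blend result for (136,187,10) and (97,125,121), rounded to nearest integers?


Multiply: C = A×B/255, rounded to nearest integer
R: 136×97/255 = 13192/255 ≈ 51.733 → 52
G: 187×125/255 = 23375/255 ≈ 91.667 → 92
B: 10×121/255 = 1210/255 ≈ 4.745 → 5
= RGB(52, 92, 5)


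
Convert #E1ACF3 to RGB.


E1 → 225 (R)
AC → 172 (G)
F3 → 243 (B)
= RGB(225, 172, 243)


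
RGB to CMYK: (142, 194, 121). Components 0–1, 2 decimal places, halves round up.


R'=142/255≈0.5569, G'=194/255≈0.7608, B'=121/255≈0.4745
K = 1 - max(R',G',B') = 1 - 194/255 = 61/255 = 0.23921… → 0.24
(1-R'-K)/(1-K) simplifies to (max-R)/max with max = 194:
C = (194-142)/194 = 52/194 = 0.26804… → 0.27
M = (194-194)/194 = 0/194 = 0 → 0.00
Y = (194-121)/194 = 73/194 = 0.37628… → 0.38
= CMYK(0.27, 0.00, 0.38, 0.24)


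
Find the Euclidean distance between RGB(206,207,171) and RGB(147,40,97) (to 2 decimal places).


d = √[(R₁-R₂)² + (G₁-G₂)² + (B₁-B₂)²]
d = √[(206-147)² + (207-40)² + (171-97)²]
d = √[3481 + 27889 + 5476]
d = √36846
d ≈ 191.95


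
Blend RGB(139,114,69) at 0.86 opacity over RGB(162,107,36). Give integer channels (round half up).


C = α×F + (1-α)×B, with 1-α = 0.14
R: 0.86×139 + 0.14×162 = 119.54 + 22.68 = 142.22 → 142
G: 0.86×114 + 0.14×107 = 98.04 + 14.98 = 113.02 → 113
B: 0.86×69 + 0.14×36 = 59.34 + 5.04 = 64.38 → 64
= RGB(142, 113, 64)


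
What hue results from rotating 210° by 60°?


New hue = (H + rotation) mod 360
New hue = (210 + 60) mod 360
= 270 mod 360
= 270°


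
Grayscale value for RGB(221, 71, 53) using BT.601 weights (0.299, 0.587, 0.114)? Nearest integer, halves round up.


Gray = 0.299×R + 0.587×G + 0.114×B
Gray = 0.299×221 + 0.587×71 + 0.114×53
Gray = 66.079 + 41.677 + 6.042
Gray = 113.798 → round half up → 114
Gray = 114


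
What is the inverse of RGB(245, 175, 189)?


Invert: (255-R, 255-G, 255-B)
R: 255-245 = 10
G: 255-175 = 80
B: 255-189 = 66
= RGB(10, 80, 66)


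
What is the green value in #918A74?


Color: #918A74
R = 91 = 145
G = 8A = 138
B = 74 = 116
Green = 138


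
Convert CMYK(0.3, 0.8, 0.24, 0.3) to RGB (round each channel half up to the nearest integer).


R = 255 × (1-C) × (1-K) = 255 × 0.70 × 0.70 = 124.95 → 125
G = 255 × (1-M) × (1-K) = 255 × 0.20 × 0.70 = 35.7 → 36
B = 255 × (1-Y) × (1-K) = 255 × 0.76 × 0.70 = 135.66 → 136
= RGB(125, 36, 136)


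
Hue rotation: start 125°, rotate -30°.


New hue = (H + rotation) mod 360
New hue = (125 -30) mod 360
= 95 mod 360
= 95°


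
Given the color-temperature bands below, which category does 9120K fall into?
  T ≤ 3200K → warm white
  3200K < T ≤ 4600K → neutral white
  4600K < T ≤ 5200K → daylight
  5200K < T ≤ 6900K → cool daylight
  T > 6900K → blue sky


Temperature: 9120K
9120K > 6900K → blue sky
Classification: blue sky


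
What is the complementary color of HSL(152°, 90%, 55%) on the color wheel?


Complement = opposite side of color wheel = hue + 180°
H' = (152 + 180) mod 360 = 332°
S and L unchanged.
= HSL(332°, 90%, 55%)


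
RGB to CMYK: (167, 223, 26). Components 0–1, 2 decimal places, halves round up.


R'=167/255≈0.6549, G'=223/255≈0.8745, B'=26/255≈0.1020
K = 1 - max(R',G',B') = 1 - 223/255 = 32/255 = 0.12549… → 0.13
(1-R'-K)/(1-K) simplifies to (max-R)/max with max = 223:
C = (223-167)/223 = 56/223 = 0.25112… → 0.25
M = (223-223)/223 = 0/223 = 0 → 0.00
Y = (223-26)/223 = 197/223 = 0.88340… → 0.88
= CMYK(0.25, 0.00, 0.88, 0.13)


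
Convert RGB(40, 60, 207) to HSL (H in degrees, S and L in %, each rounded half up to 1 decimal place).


Normalize: R'=40/255≈0.1569, G'=60/255≈0.2353, B'=207/255≈0.8118
Max=207/255, Min=40/255, Δ=Max-Min=167/255
L = (Max+Min)/2 = (207+40)/510 = 247/510 = 0.48431… → L = 48.4%
L ≤ 0.5 → S = Δ/(Max+Min) = 167/(207+40) = 167/247 = 0.67611… → S = 67.6%
(the 1/255 factors cancel in S and H, so raw channel differences can be used)
Max is B' → H = 60 × ((R-G)/Δ + 4) = 60 × ((40-60)/167 + 4)
  -20/167 + 4 = -0.1197… + 4 = 3.8802…
  H = 60 × 3.8802… = 232.814…° → H = 232.8°
= HSL(232.8°, 67.6%, 48.4%)


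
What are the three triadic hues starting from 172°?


Triadic: equally spaced at 120° intervals
H1 = 172°
H2 = (172 + 120) mod 360 = 292°
H3 = (172 + 240) mod 360 = 52°
Triadic = 172°, 292°, 52°


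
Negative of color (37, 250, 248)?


Invert: (255-R, 255-G, 255-B)
R: 255-37 = 218
G: 255-250 = 5
B: 255-248 = 7
= RGB(218, 5, 7)


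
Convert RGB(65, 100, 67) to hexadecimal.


R = 65 → 41 (hex)
G = 100 → 64 (hex)
B = 67 → 43 (hex)
Hex = #416443


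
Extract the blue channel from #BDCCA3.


Color: #BDCCA3
R = BD = 189
G = CC = 204
B = A3 = 163
Blue = 163


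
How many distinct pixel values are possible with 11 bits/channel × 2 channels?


Total bits = 11 bits/channel × 2 channels = 22 bits
Distinct pixel values = 2^22
= 4,194,304 pixel values


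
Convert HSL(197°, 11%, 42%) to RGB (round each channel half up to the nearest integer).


H=197°, S=0.11, L=0.42
C = (1-|2L-1|)×S = (1-|-0.16|)×0.11 = 0.0924
H' = H/60 = 197/60 ≈ 3.2833; X = C×(1-|H' mod 2 - 1|) = 0.06622
m = L - C/2 = 0.42 - 0.0462 = 0.3738
Sector ⌊H'⌋ = 3 → (R',G',B') = (0.0, 0.06622, 0.0924)
RGB = ((R'+m)×255, (G'+m)×255, (B'+m)×255) = (95.319, 112.2051, 118.881)
Round half up → RGB(95, 112, 119)


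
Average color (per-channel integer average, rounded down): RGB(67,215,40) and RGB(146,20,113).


Midpoint: each channel = ⌊(C₁+C₂)/2⌋
R: ⌊(67+146)/2⌋ = 106
G: ⌊(215+20)/2⌋ = 117
B: ⌊(40+113)/2⌋ = 76
= RGB(106, 117, 76)


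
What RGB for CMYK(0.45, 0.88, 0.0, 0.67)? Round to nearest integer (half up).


R = 255 × (1-C) × (1-K) = 255 × 0.55 × 0.33 = 46.2825 → 46
G = 255 × (1-M) × (1-K) = 255 × 0.12 × 0.33 = 10.098 → 10
B = 255 × (1-Y) × (1-K) = 255 × 1.00 × 0.33 = 84.15 → 84
= RGB(46, 10, 84)


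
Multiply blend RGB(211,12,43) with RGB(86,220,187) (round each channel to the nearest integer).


Multiply: C = A×B/255, rounded to nearest integer
R: 211×86/255 = 18146/255 ≈ 71.161 → 71
G: 12×220/255 = 2640/255 ≈ 10.353 → 10
B: 43×187/255 = 8041/255 ≈ 31.533 → 32
= RGB(71, 10, 32)


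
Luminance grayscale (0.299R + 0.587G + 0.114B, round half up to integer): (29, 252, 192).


Gray = 0.299×R + 0.587×G + 0.114×B
Gray = 0.299×29 + 0.587×252 + 0.114×192
Gray = 8.671 + 147.924 + 21.888
Gray = 178.483 → round half up → 178
Gray = 178


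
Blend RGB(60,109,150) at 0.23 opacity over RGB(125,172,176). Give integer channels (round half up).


C = α×F + (1-α)×B, with 1-α = 0.77
R: 0.23×60 + 0.77×125 = 13.80 + 96.25 = 110.05 → 110
G: 0.23×109 + 0.77×172 = 25.07 + 132.44 = 157.51 → 158
B: 0.23×150 + 0.77×176 = 34.50 + 135.52 = 170.02 → 170
= RGB(110, 158, 170)


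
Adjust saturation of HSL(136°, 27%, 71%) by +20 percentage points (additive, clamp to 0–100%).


Original S = 27%
Adjustment = +20 percentage points
New S = 27 + (20) = 47
Clamp to [0, 100] → 47
= HSL(136°, 47%, 71%)


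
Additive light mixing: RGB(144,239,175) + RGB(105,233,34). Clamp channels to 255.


Additive: each channel = min(255, C₁+C₂)
R: 144+105 = 249 → 249
G: 239+233 = 472 → 255
B: 175+34 = 209 → 209
= RGB(249, 255, 209)


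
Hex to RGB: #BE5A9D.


BE → 190 (R)
5A → 90 (G)
9D → 157 (B)
= RGB(190, 90, 157)


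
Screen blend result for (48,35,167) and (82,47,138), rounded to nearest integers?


Screen: C = 255 - (255-A)×(255-B)/255, rounded to nearest integer
R: 255 - (255-48)×(255-82)/255 = 255 - 35811/255 ≈ 255 - 140.435 = 114.565 → 115
G: 255 - (255-35)×(255-47)/255 = 255 - 45760/255 ≈ 255 - 179.451 = 75.549 → 76
B: 255 - (255-167)×(255-138)/255 = 255 - 10296/255 ≈ 255 - 40.376 = 214.624 → 215
= RGB(115, 76, 215)


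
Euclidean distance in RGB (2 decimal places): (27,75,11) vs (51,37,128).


d = √[(R₁-R₂)² + (G₁-G₂)² + (B₁-B₂)²]
d = √[(27-51)² + (75-37)² + (11-128)²]
d = √[576 + 1444 + 13689]
d = √15709
d ≈ 125.34


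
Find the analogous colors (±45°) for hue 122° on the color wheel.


Base hue: 122°
Left analog: (122 - 45) mod 360 = 77°
Right analog: (122 + 45) mod 360 = 167°
Analogous hues = 77° and 167°


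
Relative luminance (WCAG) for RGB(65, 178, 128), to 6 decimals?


Linearize each channel (sRGB transfer function): c = v/255; c_lin = c/12.92 if c ≤ 0.04045, else ((c+0.055)/1.055)^2.4
  R: 65/255 ≈ 0.254902 > 0.04045 → ((0.254902+0.055)/1.055)^2.4 ≈ 0.052861
  G: 178/255 ≈ 0.698039 > 0.04045 → ((0.698039+0.055)/1.055)^2.4 ≈ 0.445201
  B: 128/255 ≈ 0.501961 > 0.04045 → ((0.501961+0.055)/1.055)^2.4 ≈ 0.215861
R_lin = 0.052861, G_lin = 0.445201, B_lin = 0.215861
L = 0.2126×R + 0.7152×G + 0.0722×B
L = 0.2126×0.052861 + 0.7152×0.445201 + 0.0722×0.215861
L ≈ 0.345231


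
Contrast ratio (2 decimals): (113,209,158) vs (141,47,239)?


Linearize each sRGB channel c=v/255: c/12.92 if c ≤ 0.04045 else ((c+0.055)/1.055)^2.4
L = 0.2126×R_lin + 0.7152×G_lin + 0.0722×B_lin
Color 1 (113,209,158):
  R=113: 113/255≈0.4431 > 0.04045 → ((0.4431+0.055)/1.055)^2.4 ≈ 0.16513
  G=209: 209/255≈0.8196 > 0.04045 → ((0.8196+0.055)/1.055)^2.4 ≈ 0.63760
  B=158: 158/255≈0.6196 > 0.04045 → ((0.6196+0.055)/1.055)^2.4 ≈ 0.34191
  L1 = 0.2126×0.16513 + 0.7152×0.63760 + 0.0722×0.34191 ≈ 0.51580
Color 2 (141,47,239):
  R=141: 141/255≈0.5529 > 0.04045 → ((0.5529+0.055)/1.055)^2.4 ≈ 0.26636
  G=47: 47/255≈0.1843 > 0.04045 → ((0.1843+0.055)/1.055)^2.4 ≈ 0.02843
  B=239: 239/255≈0.9373 > 0.04045 → ((0.9373+0.055)/1.055)^2.4 ≈ 0.86316
  L2 = 0.2126×0.26636 + 0.7152×0.02843 + 0.0722×0.86316 ≈ 0.13928
Lighter = 0.51580, Darker = 0.13928
Ratio = (L_lighter + 0.05) / (L_darker + 0.05)
Ratio = (0.51580 + 0.05) / (0.13928 + 0.05) = 0.56580 / 0.18928 ≈ 2.9893
Ratio ≈ 2.99:1


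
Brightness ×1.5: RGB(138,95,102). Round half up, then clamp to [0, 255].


Multiply each channel by 1.5, round half up, clamp to [0, 255]
R: 138×1.5 = 207
G: 95×1.5 = 142.5 → round → 143
B: 102×1.5 = 153
= RGB(207, 143, 153)


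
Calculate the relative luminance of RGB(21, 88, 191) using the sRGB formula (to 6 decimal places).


Linearize each channel (sRGB transfer function): c = v/255; c_lin = c/12.92 if c ≤ 0.04045, else ((c+0.055)/1.055)^2.4
  R: 21/255 ≈ 0.082353 > 0.04045 → ((0.082353+0.055)/1.055)^2.4 ≈ 0.007499
  G: 88/255 ≈ 0.345098 > 0.04045 → ((0.345098+0.055)/1.055)^2.4 ≈ 0.097587
  B: 191/255 ≈ 0.749020 > 0.04045 → ((0.749020+0.055)/1.055)^2.4 ≈ 0.520996
R_lin = 0.007499, G_lin = 0.097587, B_lin = 0.520996
L = 0.2126×R + 0.7152×G + 0.0722×B
L = 0.2126×0.007499 + 0.7152×0.097587 + 0.0722×0.520996
L ≈ 0.109005


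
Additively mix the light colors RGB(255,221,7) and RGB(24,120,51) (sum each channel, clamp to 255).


Additive: each channel = min(255, C₁+C₂)
R: 255+24 = 279 → 255
G: 221+120 = 341 → 255
B: 7+51 = 58 → 58
= RGB(255, 255, 58)


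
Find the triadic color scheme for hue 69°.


Triadic: equally spaced at 120° intervals
H1 = 69°
H2 = (69 + 120) mod 360 = 189°
H3 = (69 + 240) mod 360 = 309°
Triadic = 69°, 189°, 309°


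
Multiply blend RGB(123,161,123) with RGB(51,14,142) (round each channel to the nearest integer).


Multiply: C = A×B/255, rounded to nearest integer
R: 123×51/255 = 6273/255 ≈ 24.600 → 25
G: 161×14/255 = 2254/255 ≈ 8.839 → 9
B: 123×142/255 = 17466/255 ≈ 68.494 → 68
= RGB(25, 9, 68)


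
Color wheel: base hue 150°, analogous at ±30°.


Base hue: 150°
Left analog: (150 - 30) mod 360 = 120°
Right analog: (150 + 30) mod 360 = 180°
Analogous hues = 120° and 180°


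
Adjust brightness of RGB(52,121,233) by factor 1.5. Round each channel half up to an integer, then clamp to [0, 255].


Multiply each channel by 1.5, round half up, clamp to [0, 255]
R: 52×1.5 = 78
G: 121×1.5 = 181.5 → round → 182
B: 233×1.5 = 349.5 → round → 350 → clamp → 255
= RGB(78, 182, 255)


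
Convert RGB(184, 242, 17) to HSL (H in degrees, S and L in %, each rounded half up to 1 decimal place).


Normalize: R'=184/255≈0.7216, G'=242/255≈0.9490, B'=17/255≈0.0667
Max=242/255, Min=17/255, Δ=Max-Min=225/255
L = (Max+Min)/2 = (242+17)/510 = 259/510 = 0.50784… → L = 50.8%
L > 0.5 → S = Δ/(2-Max-Min) = 225/(510-242-17) = 225/251 = 0.89641… → S = 89.6%
(the 1/255 factors cancel in S and H, so raw channel differences can be used)
Max is G' → H = 60 × ((B-R)/Δ + 2) = 60 × ((17-184)/225 + 2)
  -167/225 + 2 = -0.7422… + 2 = 1.2577…
  H = 60 × 1.2577… = 75.466…° → H = 75.5°
= HSL(75.5°, 89.6%, 50.8%)


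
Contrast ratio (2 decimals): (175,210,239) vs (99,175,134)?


Linearize each sRGB channel c=v/255: c/12.92 if c ≤ 0.04045 else ((c+0.055)/1.055)^2.4
L = 0.2126×R_lin + 0.7152×G_lin + 0.0722×B_lin
Color 1 (175,210,239):
  R=175: 175/255≈0.6863 > 0.04045 → ((0.6863+0.055)/1.055)^2.4 ≈ 0.42869
  G=210: 210/255≈0.8235 > 0.04045 → ((0.8235+0.055)/1.055)^2.4 ≈ 0.64448
  B=239: 239/255≈0.9373 > 0.04045 → ((0.9373+0.055)/1.055)^2.4 ≈ 0.86316
  L1 = 0.2126×0.42869 + 0.7152×0.64448 + 0.0722×0.86316 ≈ 0.61439
Color 2 (99,175,134):
  R=99: 99/255≈0.3882 > 0.04045 → ((0.3882+0.055)/1.055)^2.4 ≈ 0.12477
  G=175: 175/255≈0.6863 > 0.04045 → ((0.6863+0.055)/1.055)^2.4 ≈ 0.42869
  B=134: 134/255≈0.5255 > 0.04045 → ((0.5255+0.055)/1.055)^2.4 ≈ 0.23840
  L2 = 0.2126×0.12477 + 0.7152×0.42869 + 0.0722×0.23840 ≈ 0.35034
Lighter = 0.61439, Darker = 0.35034
Ratio = (L_lighter + 0.05) / (L_darker + 0.05)
Ratio = (0.61439 + 0.05) / (0.35034 + 0.05) = 0.66439 / 0.40034 ≈ 1.6596
Ratio ≈ 1.66:1


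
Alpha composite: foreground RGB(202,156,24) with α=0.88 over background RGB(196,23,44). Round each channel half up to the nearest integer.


C = α×F + (1-α)×B, with 1-α = 0.12
R: 0.88×202 + 0.12×196 = 177.76 + 23.52 = 201.28 → 201
G: 0.88×156 + 0.12×23 = 137.28 + 2.76 = 140.04 → 140
B: 0.88×24 + 0.12×44 = 21.12 + 5.28 = 26.40 → 26
= RGB(201, 140, 26)


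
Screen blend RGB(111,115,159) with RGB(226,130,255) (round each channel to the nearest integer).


Screen: C = 255 - (255-A)×(255-B)/255, rounded to nearest integer
R: 255 - (255-111)×(255-226)/255 = 255 - 4176/255 ≈ 255 - 16.376 = 238.624 → 239
G: 255 - (255-115)×(255-130)/255 = 255 - 17500/255 ≈ 255 - 68.627 = 186.373 → 186
B: 255 - (255-159)×(255-255)/255 = 255 - 0/255 ≈ 255 - 0.000 = 255.000 → 255
= RGB(239, 186, 255)


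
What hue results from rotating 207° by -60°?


New hue = (H + rotation) mod 360
New hue = (207 -60) mod 360
= 147 mod 360
= 147°


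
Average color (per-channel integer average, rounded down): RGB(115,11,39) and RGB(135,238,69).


Midpoint: each channel = ⌊(C₁+C₂)/2⌋
R: ⌊(115+135)/2⌋ = 125
G: ⌊(11+238)/2⌋ = 124
B: ⌊(39+69)/2⌋ = 54
= RGB(125, 124, 54)


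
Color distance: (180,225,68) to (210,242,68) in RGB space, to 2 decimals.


d = √[(R₁-R₂)² + (G₁-G₂)² + (B₁-B₂)²]
d = √[(180-210)² + (225-242)² + (68-68)²]
d = √[900 + 289 + 0]
d = √1189
d ≈ 34.48


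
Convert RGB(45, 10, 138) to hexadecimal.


R = 45 → 2D (hex)
G = 10 → 0A (hex)
B = 138 → 8A (hex)
Hex = #2D0A8A


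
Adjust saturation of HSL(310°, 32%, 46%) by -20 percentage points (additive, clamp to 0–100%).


Original S = 32%
Adjustment = -20 percentage points
New S = 32 + (-20) = 12
Clamp to [0, 100] → 12
= HSL(310°, 12%, 46%)


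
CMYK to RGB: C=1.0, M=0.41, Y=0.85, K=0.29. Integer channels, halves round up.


R = 255 × (1-C) × (1-K) = 255 × 0.00 × 0.71 = 0
G = 255 × (1-M) × (1-K) = 255 × 0.59 × 0.71 = 106.8195 → 107
B = 255 × (1-Y) × (1-K) = 255 × 0.15 × 0.71 = 27.1575 → 27
= RGB(0, 107, 27)


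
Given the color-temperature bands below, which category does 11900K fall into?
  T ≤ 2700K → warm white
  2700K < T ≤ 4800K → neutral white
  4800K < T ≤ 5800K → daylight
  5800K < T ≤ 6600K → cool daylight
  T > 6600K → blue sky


Temperature: 11900K
11900K > 6600K → blue sky
Classification: blue sky


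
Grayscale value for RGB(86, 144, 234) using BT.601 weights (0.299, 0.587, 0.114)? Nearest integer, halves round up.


Gray = 0.299×R + 0.587×G + 0.114×B
Gray = 0.299×86 + 0.587×144 + 0.114×234
Gray = 25.714 + 84.528 + 26.676
Gray = 136.918 → round half up → 137
Gray = 137


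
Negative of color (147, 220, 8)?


Invert: (255-R, 255-G, 255-B)
R: 255-147 = 108
G: 255-220 = 35
B: 255-8 = 247
= RGB(108, 35, 247)


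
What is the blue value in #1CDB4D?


Color: #1CDB4D
R = 1C = 28
G = DB = 219
B = 4D = 77
Blue = 77


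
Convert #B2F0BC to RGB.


B2 → 178 (R)
F0 → 240 (G)
BC → 188 (B)
= RGB(178, 240, 188)


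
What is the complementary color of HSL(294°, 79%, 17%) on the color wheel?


Complement = opposite side of color wheel = hue + 180°
H' = (294 + 180) mod 360 = 114°
S and L unchanged.
= HSL(114°, 79%, 17%)


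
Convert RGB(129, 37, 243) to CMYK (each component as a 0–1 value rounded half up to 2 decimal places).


R'=129/255≈0.5059, G'=37/255≈0.1451, B'=243/255≈0.9529
K = 1 - max(R',G',B') = 1 - 243/255 = 12/255 = 0.04705… → 0.05
(1-R'-K)/(1-K) simplifies to (max-R)/max with max = 243:
C = (243-129)/243 = 114/243 = 0.46913… → 0.47
M = (243-37)/243 = 206/243 = 0.84773… → 0.85
Y = (243-243)/243 = 0/243 = 0 → 0.00
= CMYK(0.47, 0.85, 0.00, 0.05)


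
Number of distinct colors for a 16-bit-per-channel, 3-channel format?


Total bits = 16 bits/channel × 3 channels = 48 bits
Distinct colors = 2^48
= 281,474,976,710,656 colors


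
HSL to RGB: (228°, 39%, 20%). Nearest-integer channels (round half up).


H=228°, S=0.39, L=0.20
C = (1-|2L-1|)×S = (1-|-0.60|)×0.39 = 0.156
H' = H/60 = 228/60 ≈ 3.8000; X = C×(1-|H' mod 2 - 1|) = 0.0312
m = L - C/2 = 0.20 - 0.078 = 0.122
Sector ⌊H'⌋ = 3 → (R',G',B') = (0.0, 0.0312, 0.156)
RGB = ((R'+m)×255, (G'+m)×255, (B'+m)×255) = (31.11, 39.066, 70.89)
Round half up → RGB(31, 39, 71)


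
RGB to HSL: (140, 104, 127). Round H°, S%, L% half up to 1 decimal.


Normalize: R'=140/255≈0.5490, G'=104/255≈0.4078, B'=127/255≈0.4980
Max=140/255, Min=104/255, Δ=Max-Min=36/255
L = (Max+Min)/2 = (140+104)/510 = 244/510 = 0.47843… → L = 47.8%
L ≤ 0.5 → S = Δ/(Max+Min) = 36/(140+104) = 36/244 = 0.14754… → S = 14.8%
(the 1/255 factors cancel in S and H, so raw channel differences can be used)
Max is R' → H = 60 × (((G-B)/Δ) mod 6) = 60 × (((104-127)/36) mod 6)
  (-23)/36 = -0.6388…; negative, so add 6 → 5.3611…
  H = 60 × 5.3611… = 321.666…° → H = 321.7°
= HSL(321.7°, 14.8%, 47.8%)


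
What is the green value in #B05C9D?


Color: #B05C9D
R = B0 = 176
G = 5C = 92
B = 9D = 157
Green = 92


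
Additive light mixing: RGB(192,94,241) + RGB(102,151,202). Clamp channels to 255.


Additive: each channel = min(255, C₁+C₂)
R: 192+102 = 294 → 255
G: 94+151 = 245 → 245
B: 241+202 = 443 → 255
= RGB(255, 245, 255)


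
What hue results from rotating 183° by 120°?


New hue = (H + rotation) mod 360
New hue = (183 + 120) mod 360
= 303 mod 360
= 303°


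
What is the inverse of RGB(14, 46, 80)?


Invert: (255-R, 255-G, 255-B)
R: 255-14 = 241
G: 255-46 = 209
B: 255-80 = 175
= RGB(241, 209, 175)


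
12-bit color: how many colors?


Colors = 2^bits = 2^12
= 4,096 colors


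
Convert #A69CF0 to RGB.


A6 → 166 (R)
9C → 156 (G)
F0 → 240 (B)
= RGB(166, 156, 240)


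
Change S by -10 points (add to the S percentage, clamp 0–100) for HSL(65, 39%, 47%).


Original S = 39%
Adjustment = -10 percentage points
New S = 39 + (-10) = 29
Clamp to [0, 100] → 29
= HSL(65°, 29%, 47%)


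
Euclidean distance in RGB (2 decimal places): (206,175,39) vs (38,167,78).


d = √[(R₁-R₂)² + (G₁-G₂)² + (B₁-B₂)²]
d = √[(206-38)² + (175-167)² + (39-78)²]
d = √[28224 + 64 + 1521]
d = √29809
d ≈ 172.65


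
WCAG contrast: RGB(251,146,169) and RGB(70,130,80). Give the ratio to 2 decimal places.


Linearize each sRGB channel c=v/255: c/12.92 if c ≤ 0.04045 else ((c+0.055)/1.055)^2.4
L = 0.2126×R_lin + 0.7152×G_lin + 0.0722×B_lin
Color 1 (251,146,169):
  R=251: 251/255≈0.9843 > 0.04045 → ((0.9843+0.055)/1.055)^2.4 ≈ 0.96469
  G=146: 146/255≈0.5725 > 0.04045 → ((0.5725+0.055)/1.055)^2.4 ≈ 0.28744
  B=169: 169/255≈0.6627 > 0.04045 → ((0.6627+0.055)/1.055)^2.4 ≈ 0.39676
  L1 = 0.2126×0.96469 + 0.7152×0.28744 + 0.0722×0.39676 ≈ 0.43932
Color 2 (70,130,80):
  R=70: 70/255≈0.2745 > 0.04045 → ((0.2745+0.055)/1.055)^2.4 ≈ 0.06125
  G=130: 130/255≈0.5098 > 0.04045 → ((0.5098+0.055)/1.055)^2.4 ≈ 0.22323
  B=80: 80/255≈0.3137 > 0.04045 → ((0.3137+0.055)/1.055)^2.4 ≈ 0.08022
  L2 = 0.2126×0.06125 + 0.7152×0.22323 + 0.0722×0.08022 ≈ 0.17847
Lighter = 0.43932, Darker = 0.17847
Ratio = (L_lighter + 0.05) / (L_darker + 0.05)
Ratio = (0.43932 + 0.05) / (0.17847 + 0.05) = 0.48932 / 0.22847 ≈ 2.1417
Ratio ≈ 2.14:1


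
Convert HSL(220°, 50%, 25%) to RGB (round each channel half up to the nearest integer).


H=220°, S=0.50, L=0.25
C = (1-|2L-1|)×S = (1-|-0.50|)×0.50 = 0.25
H' = H/60 = 220/60 ≈ 3.6667; X = C×(1-|H' mod 2 - 1|) ≈ 0.0833
m = L - C/2 = 0.25 - 0.125 = 0.125
Sector ⌊H'⌋ = 3 → (R',G',B') = (0.0, ≈0.0833, 0.25)
RGB = ((R'+m)×255, (G'+m)×255, (B'+m)×255) = (31.875, 53.125, 95.625)
Round half up → RGB(32, 53, 96)


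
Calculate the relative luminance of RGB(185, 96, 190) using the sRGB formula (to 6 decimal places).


Linearize each channel (sRGB transfer function): c = v/255; c_lin = c/12.92 if c ≤ 0.04045, else ((c+0.055)/1.055)^2.4
  R: 185/255 ≈ 0.725490 > 0.04045 → ((0.725490+0.055)/1.055)^2.4 ≈ 0.485150
  G: 96/255 ≈ 0.376471 > 0.04045 → ((0.376471+0.055)/1.055)^2.4 ≈ 0.116971
  B: 190/255 ≈ 0.745098 > 0.04045 → ((0.745098+0.055)/1.055)^2.4 ≈ 0.514918
R_lin = 0.485150, G_lin = 0.116971, B_lin = 0.514918
L = 0.2126×R + 0.7152×G + 0.0722×B
L = 0.2126×0.485150 + 0.7152×0.116971 + 0.0722×0.514918
L ≈ 0.223977


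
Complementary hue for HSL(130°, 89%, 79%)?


Complement = opposite side of color wheel = hue + 180°
H' = (130 + 180) mod 360 = 310°
S and L unchanged.
= HSL(310°, 89%, 79%)


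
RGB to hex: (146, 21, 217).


R = 146 → 92 (hex)
G = 21 → 15 (hex)
B = 217 → D9 (hex)
Hex = #9215D9


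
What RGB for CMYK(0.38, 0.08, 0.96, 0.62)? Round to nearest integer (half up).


R = 255 × (1-C) × (1-K) = 255 × 0.62 × 0.38 = 60.078 → 60
G = 255 × (1-M) × (1-K) = 255 × 0.92 × 0.38 = 89.148 → 89
B = 255 × (1-Y) × (1-K) = 255 × 0.04 × 0.38 = 3.876 → 4
= RGB(60, 89, 4)


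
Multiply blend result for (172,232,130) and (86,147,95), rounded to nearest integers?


Multiply: C = A×B/255, rounded to nearest integer
R: 172×86/255 = 14792/255 ≈ 58.008 → 58
G: 232×147/255 = 34104/255 ≈ 133.741 → 134
B: 130×95/255 = 12350/255 ≈ 48.431 → 48
= RGB(58, 134, 48)


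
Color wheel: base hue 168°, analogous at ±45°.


Base hue: 168°
Left analog: (168 - 45) mod 360 = 123°
Right analog: (168 + 45) mod 360 = 213°
Analogous hues = 123° and 213°


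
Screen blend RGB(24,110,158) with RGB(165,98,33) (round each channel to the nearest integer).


Screen: C = 255 - (255-A)×(255-B)/255, rounded to nearest integer
R: 255 - (255-24)×(255-165)/255 = 255 - 20790/255 ≈ 255 - 81.529 = 173.471 → 173
G: 255 - (255-110)×(255-98)/255 = 255 - 22765/255 ≈ 255 - 89.275 = 165.725 → 166
B: 255 - (255-158)×(255-33)/255 = 255 - 21534/255 ≈ 255 - 84.447 = 170.553 → 171
= RGB(173, 166, 171)


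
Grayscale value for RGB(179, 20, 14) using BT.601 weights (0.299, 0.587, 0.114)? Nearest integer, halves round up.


Gray = 0.299×R + 0.587×G + 0.114×B
Gray = 0.299×179 + 0.587×20 + 0.114×14
Gray = 53.521 + 11.740 + 1.596
Gray = 66.857 → round half up → 67
Gray = 67


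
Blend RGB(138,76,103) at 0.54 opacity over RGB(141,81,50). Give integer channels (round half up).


C = α×F + (1-α)×B, with 1-α = 0.46
R: 0.54×138 + 0.46×141 = 74.52 + 64.86 = 139.38 → 139
G: 0.54×76 + 0.46×81 = 41.04 + 37.26 = 78.30 → 78
B: 0.54×103 + 0.46×50 = 55.62 + 23.00 = 78.62 → 79
= RGB(139, 78, 79)


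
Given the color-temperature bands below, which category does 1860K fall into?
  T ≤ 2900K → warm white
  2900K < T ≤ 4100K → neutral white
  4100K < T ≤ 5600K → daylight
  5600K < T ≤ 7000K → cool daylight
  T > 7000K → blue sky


Temperature: 1860K
1860K ≤ 2900K → warm white
Classification: warm white


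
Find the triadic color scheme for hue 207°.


Triadic: equally spaced at 120° intervals
H1 = 207°
H2 = (207 + 120) mod 360 = 327°
H3 = (207 + 240) mod 360 = 87°
Triadic = 207°, 327°, 87°


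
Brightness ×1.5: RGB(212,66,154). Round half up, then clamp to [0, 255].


Multiply each channel by 1.5, round half up, clamp to [0, 255]
R: 212×1.5 = 318 → clamp → 255
G: 66×1.5 = 99
B: 154×1.5 = 231
= RGB(255, 99, 231)


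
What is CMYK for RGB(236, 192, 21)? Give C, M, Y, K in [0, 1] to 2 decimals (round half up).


R'=236/255≈0.9255, G'=192/255≈0.7529, B'=21/255≈0.0824
K = 1 - max(R',G',B') = 1 - 236/255 = 19/255 = 0.07450… → 0.07
(1-R'-K)/(1-K) simplifies to (max-R)/max with max = 236:
C = (236-236)/236 = 0/236 = 0 → 0.00
M = (236-192)/236 = 44/236 = 0.18644… → 0.19
Y = (236-21)/236 = 215/236 = 0.91101… → 0.91
= CMYK(0.00, 0.19, 0.91, 0.07)


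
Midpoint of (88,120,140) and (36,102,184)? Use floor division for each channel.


Midpoint: each channel = ⌊(C₁+C₂)/2⌋
R: ⌊(88+36)/2⌋ = 62
G: ⌊(120+102)/2⌋ = 111
B: ⌊(140+184)/2⌋ = 162
= RGB(62, 111, 162)


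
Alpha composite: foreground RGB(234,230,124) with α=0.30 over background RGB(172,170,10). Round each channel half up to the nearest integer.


C = α×F + (1-α)×B, with 1-α = 0.70
R: 0.30×234 + 0.70×172 = 70.20 + 120.40 = 190.60 → 191
G: 0.30×230 + 0.70×170 = 69.00 + 119.00 = 188.00 → 188
B: 0.30×124 + 0.70×10 = 37.20 + 7.00 = 44.20 → 44
= RGB(191, 188, 44)


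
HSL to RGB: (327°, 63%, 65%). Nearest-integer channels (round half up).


H=327°, S=0.63, L=0.65
C = (1-|2L-1|)×S = (1-|0.30|)×0.63 = 0.441
H' = H/60 = 327/60 ≈ 5.4500; X = C×(1-|H' mod 2 - 1|) = 0.24255
m = L - C/2 = 0.65 - 0.2205 = 0.4295
Sector ⌊H'⌋ = 5 → (R',G',B') = (0.441, 0.0, 0.24255)
RGB = ((R'+m)×255, (G'+m)×255, (B'+m)×255) = (221.9775, 109.5225, 171.37275)
Round half up → RGB(222, 110, 171)


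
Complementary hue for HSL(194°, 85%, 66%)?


Complement = opposite side of color wheel = hue + 180°
H' = (194 + 180) mod 360 = 14°
S and L unchanged.
= HSL(14°, 85%, 66%)


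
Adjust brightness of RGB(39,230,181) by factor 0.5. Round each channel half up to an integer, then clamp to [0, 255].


Multiply each channel by 0.5, round half up, clamp to [0, 255]
R: 39×0.5 = 19.5 → round → 20
G: 230×0.5 = 115
B: 181×0.5 = 90.5 → round → 91
= RGB(20, 115, 91)


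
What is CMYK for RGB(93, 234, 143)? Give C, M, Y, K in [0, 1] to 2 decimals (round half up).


R'=93/255≈0.3647, G'=234/255≈0.9176, B'=143/255≈0.5608
K = 1 - max(R',G',B') = 1 - 234/255 = 21/255 = 0.08235… → 0.08
(1-R'-K)/(1-K) simplifies to (max-R)/max with max = 234:
C = (234-93)/234 = 141/234 = 0.60256… → 0.60
M = (234-234)/234 = 0/234 = 0 → 0.00
Y = (234-143)/234 = 91/234 = 0.38888… → 0.39
= CMYK(0.60, 0.00, 0.39, 0.08)


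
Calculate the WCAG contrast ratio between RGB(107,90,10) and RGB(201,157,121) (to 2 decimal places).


Linearize each sRGB channel c=v/255: c/12.92 if c ≤ 0.04045 else ((c+0.055)/1.055)^2.4
L = 0.2126×R_lin + 0.7152×G_lin + 0.0722×B_lin
Color 1 (107,90,10):
  R=107: 107/255≈0.4196 > 0.04045 → ((0.4196+0.055)/1.055)^2.4 ≈ 0.14703
  G=90: 90/255≈0.3529 > 0.04045 → ((0.3529+0.055)/1.055)^2.4 ≈ 0.10224
  B=10: 10/255≈0.0392 ≤ 0.04045 → 0.0392/12.92 ≈ 0.00304
  L1 = 0.2126×0.14703 + 0.7152×0.10224 + 0.0722×0.00304 ≈ 0.10460
Color 2 (201,157,121):
  R=201: 201/255≈0.7882 > 0.04045 → ((0.7882+0.055)/1.055)^2.4 ≈ 0.58408
  G=157: 157/255≈0.6157 > 0.04045 → ((0.6157+0.055)/1.055)^2.4 ≈ 0.33716
  B=121: 121/255≈0.4745 > 0.04045 → ((0.4745+0.055)/1.055)^2.4 ≈ 0.19120
  L2 = 0.2126×0.58408 + 0.7152×0.33716 + 0.0722×0.19120 ≈ 0.37912
Lighter = 0.37912, Darker = 0.10460
Ratio = (L_lighter + 0.05) / (L_darker + 0.05)
Ratio = (0.37912 + 0.05) / (0.10460 + 0.05) = 0.42912 / 0.15460 ≈ 2.7757
Ratio ≈ 2.78:1


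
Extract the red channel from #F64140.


Color: #F64140
R = F6 = 246
G = 41 = 65
B = 40 = 64
Red = 246


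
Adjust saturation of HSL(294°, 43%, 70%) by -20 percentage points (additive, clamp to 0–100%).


Original S = 43%
Adjustment = -20 percentage points
New S = 43 + (-20) = 23
Clamp to [0, 100] → 23
= HSL(294°, 23%, 70%)


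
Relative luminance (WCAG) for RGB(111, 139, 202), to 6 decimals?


Linearize each channel (sRGB transfer function): c = v/255; c_lin = c/12.92 if c ≤ 0.04045, else ((c+0.055)/1.055)^2.4
  R: 111/255 ≈ 0.435294 > 0.04045 → ((0.435294+0.055)/1.055)^2.4 ≈ 0.158961
  G: 139/255 ≈ 0.545098 > 0.04045 → ((0.545098+0.055)/1.055)^2.4 ≈ 0.258183
  B: 202/255 ≈ 0.792157 > 0.04045 → ((0.792157+0.055)/1.055)^2.4 ≈ 0.590619
R_lin = 0.158961, G_lin = 0.258183, B_lin = 0.590619
L = 0.2126×R + 0.7152×G + 0.0722×B
L = 0.2126×0.158961 + 0.7152×0.258183 + 0.0722×0.590619
L ≈ 0.261090


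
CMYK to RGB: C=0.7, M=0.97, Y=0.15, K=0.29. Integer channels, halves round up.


R = 255 × (1-C) × (1-K) = 255 × 0.30 × 0.71 = 54.315 → 54
G = 255 × (1-M) × (1-K) = 255 × 0.03 × 0.71 = 5.4315 → 5
B = 255 × (1-Y) × (1-K) = 255 × 0.85 × 0.71 = 153.8925 → 154
= RGB(54, 5, 154)


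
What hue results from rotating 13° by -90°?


New hue = (H + rotation) mod 360
New hue = (13 -90) mod 360
= -77 mod 360
= 283°


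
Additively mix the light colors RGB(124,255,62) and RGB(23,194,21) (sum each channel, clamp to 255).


Additive: each channel = min(255, C₁+C₂)
R: 124+23 = 147 → 147
G: 255+194 = 449 → 255
B: 62+21 = 83 → 83
= RGB(147, 255, 83)


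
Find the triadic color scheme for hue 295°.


Triadic: equally spaced at 120° intervals
H1 = 295°
H2 = (295 + 120) mod 360 = 55°
H3 = (295 + 240) mod 360 = 175°
Triadic = 295°, 55°, 175°


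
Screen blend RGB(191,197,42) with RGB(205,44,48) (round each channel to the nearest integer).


Screen: C = 255 - (255-A)×(255-B)/255, rounded to nearest integer
R: 255 - (255-191)×(255-205)/255 = 255 - 3200/255 ≈ 255 - 12.549 = 242.451 → 242
G: 255 - (255-197)×(255-44)/255 = 255 - 12238/255 ≈ 255 - 47.992 = 207.008 → 207
B: 255 - (255-42)×(255-48)/255 = 255 - 44091/255 ≈ 255 - 172.906 = 82.094 → 82
= RGB(242, 207, 82)


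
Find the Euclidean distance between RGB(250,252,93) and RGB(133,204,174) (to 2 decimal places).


d = √[(R₁-R₂)² + (G₁-G₂)² + (B₁-B₂)²]
d = √[(250-133)² + (252-204)² + (93-174)²]
d = √[13689 + 2304 + 6561]
d = √22554
d ≈ 150.18


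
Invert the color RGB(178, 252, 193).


Invert: (255-R, 255-G, 255-B)
R: 255-178 = 77
G: 255-252 = 3
B: 255-193 = 62
= RGB(77, 3, 62)


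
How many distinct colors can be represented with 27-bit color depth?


Colors = 2^bits = 2^27
= 134,217,728 colors


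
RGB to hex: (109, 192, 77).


R = 109 → 6D (hex)
G = 192 → C0 (hex)
B = 77 → 4D (hex)
Hex = #6DC04D


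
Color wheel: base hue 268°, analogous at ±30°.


Base hue: 268°
Left analog: (268 - 30) mod 360 = 238°
Right analog: (268 + 30) mod 360 = 298°
Analogous hues = 238° and 298°


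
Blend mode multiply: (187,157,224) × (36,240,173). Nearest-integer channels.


Multiply: C = A×B/255, rounded to nearest integer
R: 187×36/255 = 6732/255 ≈ 26.400 → 26
G: 157×240/255 = 37680/255 ≈ 147.765 → 148
B: 224×173/255 = 38752/255 ≈ 151.969 → 152
= RGB(26, 148, 152)


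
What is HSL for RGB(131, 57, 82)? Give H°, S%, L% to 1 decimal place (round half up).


Normalize: R'=131/255≈0.5137, G'=57/255≈0.2235, B'=82/255≈0.3216
Max=131/255, Min=57/255, Δ=Max-Min=74/255
L = (Max+Min)/2 = (131+57)/510 = 188/510 = 0.36862… → L = 36.9%
L ≤ 0.5 → S = Δ/(Max+Min) = 74/(131+57) = 74/188 = 0.39361… → S = 39.4%
(the 1/255 factors cancel in S and H, so raw channel differences can be used)
Max is R' → H = 60 × (((G-B)/Δ) mod 6) = 60 × (((57-82)/74) mod 6)
  (-25)/74 = -0.3378…; negative, so add 6 → 5.6621…
  H = 60 × 5.6621… = 339.729…° → H = 339.7°
= HSL(339.7°, 39.4%, 36.9%)


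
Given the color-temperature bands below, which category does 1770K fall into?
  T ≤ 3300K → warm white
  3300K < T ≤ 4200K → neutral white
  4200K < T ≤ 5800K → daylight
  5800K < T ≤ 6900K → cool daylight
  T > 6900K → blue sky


Temperature: 1770K
1770K ≤ 3300K → warm white
Classification: warm white
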